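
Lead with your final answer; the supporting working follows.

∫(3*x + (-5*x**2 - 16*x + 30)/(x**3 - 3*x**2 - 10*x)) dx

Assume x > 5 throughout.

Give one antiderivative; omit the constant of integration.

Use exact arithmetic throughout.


The answer is 3*x**2/2 - 3*log(x) - 5*log(x - 5) + 3*log(x + 2).
Step 1. Rewrite: now ∫(3*x) dx + ∫((-5*x**2 - 16*x + 30)/(x**3 - 3*x**2 - 10*x)) dx.
Step 2. Decompose ∫((-5*x**2 - 16*x + 30)/(x**3 - 3*x**2 - 10*x)) dx by partial fractions, (-5*x**2 - 16*x + 30)/(x**3 - 3*x**2 - 10*x) = 3/(x + 2) - 5/(x - 5) - 3/x: now ∫(-3/x) dx + ∫(3*x) dx + ∫(-5/(x - 5)) dx + ∫(3/(x + 2)) dx.
Step 3. Evaluate the standard form [assuming x > -2]: now 3*log(x + 2) + ∫(-3/x) dx + ∫(3*x) dx + ∫(-5/(x - 5)) dx.
Step 4. Evaluate the standard form [assuming x > 5]: now -5*log(x - 5) + 3*log(x + 2) + ∫(-3/x) dx + ∫(3*x) dx.
Step 5. Evaluate the standard form [assuming x > 0]: now -3*log(x) - 5*log(x - 5) + 3*log(x + 2) + ∫(3*x) dx.
Step 6. Evaluate the standard form: now 3*x**2/2 - 3*log(x) - 5*log(x - 5) + 3*log(x + 2).
Answer: 3*x**2/2 - 3*log(x) - 5*log(x - 5) + 3*log(x + 2).


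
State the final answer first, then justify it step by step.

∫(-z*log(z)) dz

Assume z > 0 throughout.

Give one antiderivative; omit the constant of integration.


The answer is -z**2*log(z)/2 + z**2/4.
Step 1. Integrate ∫(-z*log(z)) dz by parts with u = log(z), dv = (-z) dz, so v = -z**2/2 [assuming z > 0]: now -z**2*log(z)/2 + ∫(z/2) dz.
Step 2. Evaluate the standard form: now -z**2*log(z)/2 + z**2/4.
Answer: -z**2*log(z)/2 + z**2/4.


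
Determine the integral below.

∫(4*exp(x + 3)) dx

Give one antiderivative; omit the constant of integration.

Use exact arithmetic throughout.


Answer: 4*exp(x + 3).


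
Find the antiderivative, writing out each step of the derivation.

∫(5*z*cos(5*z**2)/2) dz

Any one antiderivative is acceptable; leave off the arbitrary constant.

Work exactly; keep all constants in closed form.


Step 1. Substitute u = z**2, turning ∫(5*z*cos(5*z**2)/2) dz into ∫(5*cos(5*u)/4) du: now ∫(5*cos(5*u)/4) du.
Step 2. Evaluate the standard form: now sin(5*u)/4.
Step 3. Substitute back u = z**2: now sin(5*z**2)/4.
Answer: sin(5*z**2)/4.


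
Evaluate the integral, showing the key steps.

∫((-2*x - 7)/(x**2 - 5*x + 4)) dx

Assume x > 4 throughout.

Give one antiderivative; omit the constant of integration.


Step 1. Decompose ∫((-2*x - 7)/(x**2 - 5*x + 4)) dx by partial fractions, (-2*x - 7)/(x**2 - 5*x + 4) = 3/(x - 1) - 5/(x - 4): now ∫(-5/(x - 4)) dx + ∫(3/(x - 1)) dx.
Step 2. Evaluate the standard form [assuming x > 1]: now 3*log(x - 1) + ∫(-5/(x - 4)) dx.
Step 3. Evaluate the standard form [assuming x > 4]: now -5*log(x - 4) + 3*log(x - 1).
Answer: -5*log(x - 4) + 3*log(x - 1).


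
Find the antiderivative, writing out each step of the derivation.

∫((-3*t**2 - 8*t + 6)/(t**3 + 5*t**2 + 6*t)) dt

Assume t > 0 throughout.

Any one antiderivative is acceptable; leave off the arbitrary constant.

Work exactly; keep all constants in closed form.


Step 1. Decompose ∫((-3*t**2 - 8*t + 6)/(t**3 + 5*t**2 + 6*t)) dt by partial fractions, (-3*t**2 - 8*t + 6)/(t**3 + 5*t**2 + 6*t) = 1/(t + 3) - 5/(t + 2) + 1/t: now ∫(1/t) dt + ∫(-5/(t + 2)) dt + ∫(1/(t + 3)) dt.
Step 2. Evaluate the standard form [assuming t > -3]: now log(t + 3) + ∫(1/t) dt + ∫(-5/(t + 2)) dt.
Step 3. Evaluate the standard form [assuming t > -2]: now -5*log(t + 2) + log(t + 3) + ∫(1/t) dt.
Step 4. Evaluate the standard form [assuming t > 0]: now log(t) - 5*log(t + 2) + log(t + 3).
Answer: log(t) - 5*log(t + 2) + log(t + 3).


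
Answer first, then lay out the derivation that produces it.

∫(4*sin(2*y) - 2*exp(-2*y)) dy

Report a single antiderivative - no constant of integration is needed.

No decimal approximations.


The answer is -2*cos(2*y) + exp(-2*y).
Step 1. Rewrite: now ∫(-2*exp(-2*y)) dy + ∫(4*sin(2*y)) dy.
Step 2. Evaluate the standard form: now ∫(4*sin(2*y)) dy + exp(-2*y).
Step 3. Evaluate the standard form: now -2*cos(2*y) + exp(-2*y).
Answer: -2*cos(2*y) + exp(-2*y).


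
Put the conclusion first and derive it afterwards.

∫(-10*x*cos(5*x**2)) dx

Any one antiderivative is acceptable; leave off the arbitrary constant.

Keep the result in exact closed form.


The answer is -sin(5*x**2).
Step 1. Substitute u = x**2, turning ∫(-10*x*cos(5*x**2)) dx into ∫(-5*cos(5*u)) du: now ∫(-5*cos(5*u)) du.
Step 2. Evaluate the standard form: now -sin(5*u).
Step 3. Substitute back u = x**2: now -sin(5*x**2).
Answer: -sin(5*x**2).


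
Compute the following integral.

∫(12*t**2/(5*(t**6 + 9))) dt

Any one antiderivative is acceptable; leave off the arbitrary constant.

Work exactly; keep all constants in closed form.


Answer: 4*atan(t**3/3)/15.


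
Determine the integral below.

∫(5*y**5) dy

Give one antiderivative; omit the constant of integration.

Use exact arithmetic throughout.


Answer: 5*y**6/6.


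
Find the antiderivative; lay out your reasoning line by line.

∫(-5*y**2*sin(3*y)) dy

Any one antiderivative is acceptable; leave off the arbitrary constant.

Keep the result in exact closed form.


Step 1. Integrate ∫(-5*y**2*sin(3*y)) dy by parts with u = y**2, dv = (-5*sin(3*y)) dy, so v = 5*cos(3*y)/3: now 5*y**2*cos(3*y)/3 + ∫(-10*y*cos(3*y)/3) dy.
Step 2. Integrate ∫(-10*y*cos(3*y)/3) dy by parts with u = y, dv = (-10*cos(3*y)/3) dy, so v = -10*sin(3*y)/9: now 5*y**2*cos(3*y)/3 - 10*y*sin(3*y)/9 + ∫(10*sin(3*y)/9) dy.
Step 3. Evaluate the standard form: now 5*y**2*cos(3*y)/3 - 10*y*sin(3*y)/9 - 10*cos(3*y)/27.
Answer: 5*y**2*cos(3*y)/3 - 10*y*sin(3*y)/9 - 10*cos(3*y)/27.


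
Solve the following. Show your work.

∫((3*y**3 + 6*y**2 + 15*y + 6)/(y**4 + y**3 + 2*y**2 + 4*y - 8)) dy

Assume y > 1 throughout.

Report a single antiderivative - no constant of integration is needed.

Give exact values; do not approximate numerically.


Step 1. Decompose ∫((3*y**3 + 6*y**2 + 15*y + 6)/(y**4 + y**3 + 2*y**2 + 4*y - 8)) dy by partial fractions, (3*y**3 + 6*y**2 + 15*y + 6)/(y**4 + y**3 + 2*y**2 + 4*y - 8) = 3/(y**2 + 4) + 1/(y + 2) + 2/(y - 1): now ∫(2/(y - 1)) dy + ∫(1/(y + 2)) dy + ∫(3/(y**2 + 4)) dy.
Step 2. Evaluate the standard form [assuming y > -2]: now log(y + 2) + ∫(2/(y - 1)) dy + ∫(3/(y**2 + 4)) dy.
Step 3. Evaluate the standard form [assuming y > 1]: now 2*log(y - 1) + log(y + 2) + ∫(3/(y**2 + 4)) dy.
Step 4. Evaluate the standard form: now 2*log(y - 1) + log(y + 2) + 3*atan(y/2)/2.
Answer: 2*log(y - 1) + log(y + 2) + 3*atan(y/2)/2.


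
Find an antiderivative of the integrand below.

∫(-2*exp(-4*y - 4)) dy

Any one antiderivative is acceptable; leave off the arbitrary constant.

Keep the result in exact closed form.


Answer: exp(-4*y - 4)/2.


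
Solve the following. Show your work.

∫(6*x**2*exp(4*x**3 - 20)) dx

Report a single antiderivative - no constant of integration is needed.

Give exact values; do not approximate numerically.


Step 1. Substitute u = x**3 - 5, turning ∫(6*x**2*exp(4*x**3 - 20)) dx into ∫(2*exp(4*u)) du: now ∫(2*exp(4*u)) du.
Step 2. Evaluate the standard form: now exp(4*u)/2.
Step 3. Substitute back u = x**3 - 5: now exp(4*x**3 - 20)/2.
Answer: exp(4*x**3 - 20)/2.


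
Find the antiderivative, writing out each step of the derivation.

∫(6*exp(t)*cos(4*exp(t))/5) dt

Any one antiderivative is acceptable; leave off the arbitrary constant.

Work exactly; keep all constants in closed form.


Step 1. Substitute u = exp(t), turning ∫(6*exp(t)*cos(4*exp(t))/5) dt into ∫(6*cos(4*u)/5) du: now ∫(6*cos(4*u)/5) du.
Step 2. Evaluate the standard form: now 3*sin(4*u)/10.
Step 3. Substitute back u = exp(t): now 3*sin(4*exp(t))/10.
Answer: 3*sin(4*exp(t))/10.


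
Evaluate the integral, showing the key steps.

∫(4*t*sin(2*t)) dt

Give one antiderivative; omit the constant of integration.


Step 1. Integrate ∫(4*t*sin(2*t)) dt by parts with u = t, dv = (4*sin(2*t)) dt, so v = -2*cos(2*t): now -2*t*cos(2*t) + ∫(2*cos(2*t)) dt.
Step 2. Evaluate the standard form: now -2*t*cos(2*t) + sin(2*t).
Answer: -2*t*cos(2*t) + sin(2*t).


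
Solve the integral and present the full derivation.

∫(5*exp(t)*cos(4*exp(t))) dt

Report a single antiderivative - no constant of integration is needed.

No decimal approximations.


Step 1. Substitute u = exp(t), turning ∫(5*exp(t)*cos(4*exp(t))) dt into ∫(5*cos(4*u)) du: now ∫(5*cos(4*u)) du.
Step 2. Evaluate the standard form: now 5*sin(4*u)/4.
Step 3. Substitute back u = exp(t): now 5*sin(4*exp(t))/4.
Answer: 5*sin(4*exp(t))/4.


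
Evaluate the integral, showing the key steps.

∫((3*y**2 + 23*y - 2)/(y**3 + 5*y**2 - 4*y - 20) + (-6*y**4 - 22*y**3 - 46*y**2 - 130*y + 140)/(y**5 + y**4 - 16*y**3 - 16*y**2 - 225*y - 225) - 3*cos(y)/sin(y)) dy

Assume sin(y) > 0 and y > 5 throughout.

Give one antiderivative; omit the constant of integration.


Step 1. Rewrite: now ∫((3*y**2 + 23*y - 2)/(y**3 + 5*y**2 - 4*y - 20)) dy + ∫((-6*y**4 - 22*y**3 - 46*y**2 - 130*y + 140)/(y**5 + y**4 - 16*y**3 - 16*y**2 - 225*y - 225)) dy + ∫(-3*cos(y)/sin(y)) dy.
Step 2. Substitute u = sin(y), turning ∫(-3*cos(y)/sin(y)) dy into ∫(-3/u) du: now ∫(-3/u) du + ∫((3*y**2 + 23*y - 2)/(y**3 + 5*y**2 - 4*y - 20)) dy + ∫((-6*y**4 - 22*y**3 - 46*y**2 - 130*y + 140)/(y**5 + y**4 - 16*y**3 - 16*y**2 - 225*y - 225)) dy.
Step 3. Evaluate the standard form [assuming u > 0]: now -3*log(u) + ∫((3*y**2 + 23*y - 2)/(y**3 + 5*y**2 - 4*y - 20)) dy + ∫((-6*y**4 - 22*y**3 - 46*y**2 - 130*y + 140)/(y**5 + y**4 - 16*y**3 - 16*y**2 - 225*y - 225)) dy.
Step 4. Substitute back u = sin(y): now -3*log(sin(y)) + ∫((3*y**2 + 23*y - 2)/(y**3 + 5*y**2 - 4*y - 20)) dy + ∫((-6*y**4 - 22*y**3 - 46*y**2 - 130*y + 140)/(y**5 + y**4 - 16*y**3 - 16*y**2 - 225*y - 225)) dy.
Step 5. Decompose ∫((-6*y**4 - 22*y**3 - 46*y**2 - 130*y + 140)/(y**5 + y**4 - 16*y**3 - 16*y**2 - 225*y - 225)) dy by partial fractions, (-6*y**4 - 22*y**3 - 46*y**2 - 130*y + 140)/(y**5 + y**4 - 16*y**3 - 16*y**2 - 225*y - 225) = -2/(y**2 + 9) - 1/(y + 5) - 1/(y + 1) - 4/(y - 5): now -3*log(sin(y)) + ∫((3*y**2 + 23*y - 2)/(y**3 + 5*y**2 - 4*y - 20)) dy + ∫(-4/(y - 5)) dy + ∫(-1/(y + 1)) dy + ∫(-1/(y + 5)) dy + ∫(-2/(y**2 + 9)) dy.
Step 6. Evaluate the standard form [assuming y > -5]: now -log(y + 5) - 3*log(sin(y)) + ∫((3*y**2 + 23*y - 2)/(y**3 + 5*y**2 - 4*y - 20)) dy + ∫(-4/(y - 5)) dy + ∫(-1/(y + 1)) dy + ∫(-2/(y**2 + 9)) dy.
Step 7. Evaluate the standard form [assuming y > 5]: now -4*log(y - 5) - log(y + 5) - 3*log(sin(y)) + ∫((3*y**2 + 23*y - 2)/(y**3 + 5*y**2 - 4*y - 20)) dy + ∫(-1/(y + 1)) dy + ∫(-2/(y**2 + 9)) dy.
Step 8. Evaluate the standard form [assuming y > -1]: now -4*log(y - 5) - log(y + 1) - log(y + 5) - 3*log(sin(y)) + ∫((3*y**2 + 23*y - 2)/(y**3 + 5*y**2 - 4*y - 20)) dy + ∫(-2/(y**2 + 9)) dy.
Step 9. Evaluate the standard form: now -4*log(y - 5) - log(y + 1) - log(y + 5) - 3*log(sin(y)) - 2*atan(y/3)/3 + ∫((3*y**2 + 23*y - 2)/(y**3 + 5*y**2 - 4*y - 20)) dy.
Step 10. Decompose ∫((3*y**2 + 23*y - 2)/(y**3 + 5*y**2 - 4*y - 20)) dy by partial fractions, (3*y**2 + 23*y - 2)/(y**3 + 5*y**2 - 4*y - 20) = -2/(y + 5) + 3/(y + 2) + 2/(y - 2): now -4*log(y - 5) - log(y + 1) - log(y + 5) - 3*log(sin(y)) - 2*atan(y/3)/3 + ∫(2/(y - 2)) dy + ∫(3/(y + 2)) dy + ∫(-2/(y + 5)) dy.
Step 11. Evaluate the standard form [assuming y > -2]: now -4*log(y - 5) - log(y + 1) + 3*log(y + 2) - log(y + 5) - 3*log(sin(y)) - 2*atan(y/3)/3 + ∫(2/(y - 2)) dy + ∫(-2/(y + 5)) dy.
Step 12. Evaluate the standard form [assuming y > 2]: now -4*log(y - 5) + 2*log(y - 2) - log(y + 1) + 3*log(y + 2) - log(y + 5) - 3*log(sin(y)) - 2*atan(y/3)/3 + ∫(-2/(y + 5)) dy.
Step 13. Evaluate the standard form [assuming y > -5]: now -4*log(y - 5) + 2*log(y - 2) - log(y + 1) + 3*log(y + 2) - 3*log(y + 5) - 3*log(sin(y)) - 2*atan(y/3)/3.
Answer: -4*log(y - 5) + 2*log(y - 2) - log(y + 1) + 3*log(y + 2) - 3*log(y + 5) - 3*log(sin(y)) - 2*atan(y/3)/3.


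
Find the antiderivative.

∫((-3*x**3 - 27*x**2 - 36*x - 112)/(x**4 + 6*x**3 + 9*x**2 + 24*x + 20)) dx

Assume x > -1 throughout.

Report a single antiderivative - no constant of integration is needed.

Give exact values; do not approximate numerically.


Answer: -5*log(x + 1) + 2*log(x + 5) - 2*atan(x/2).


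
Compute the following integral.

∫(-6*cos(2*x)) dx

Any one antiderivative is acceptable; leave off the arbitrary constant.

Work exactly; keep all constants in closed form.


Answer: -3*sin(2*x).


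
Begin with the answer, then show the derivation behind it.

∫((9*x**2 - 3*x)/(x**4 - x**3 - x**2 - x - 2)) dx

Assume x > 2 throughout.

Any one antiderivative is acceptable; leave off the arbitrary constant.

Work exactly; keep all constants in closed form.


The answer is 2*log(x - 2) - 2*log(x + 1) + 3*atan(x).
Step 1. Decompose ∫((9*x**2 - 3*x)/(x**4 - x**3 - x**2 - x - 2)) dx by partial fractions, (9*x**2 - 3*x)/(x**4 - x**3 - x**2 - x - 2) = 3/(x**2 + 1) - 2/(x + 1) + 2/(x - 2): now ∫(2/(x - 2)) dx + ∫(-2/(x + 1)) dx + ∫(3/(x**2 + 1)) dx.
Step 2. Evaluate the standard form [assuming x > -1]: now -2*log(x + 1) + ∫(2/(x - 2)) dx + ∫(3/(x**2 + 1)) dx.
Step 3. Evaluate the standard form [assuming x > 2]: now 2*log(x - 2) - 2*log(x + 1) + ∫(3/(x**2 + 1)) dx.
Step 4. Evaluate the standard form: now 2*log(x - 2) - 2*log(x + 1) + 3*atan(x).
Answer: 2*log(x - 2) - 2*log(x + 1) + 3*atan(x).


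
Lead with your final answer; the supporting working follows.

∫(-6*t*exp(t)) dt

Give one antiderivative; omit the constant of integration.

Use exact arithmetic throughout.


The answer is -6*t*exp(t) + 6*exp(t).
Step 1. Integrate ∫(-6*t*exp(t)) dt by parts with u = t, dv = (-6*exp(t)) dt, so v = -6*exp(t): now -6*t*exp(t) + ∫(6*exp(t)) dt.
Step 2. Evaluate the standard form: now -6*t*exp(t) + 6*exp(t).
Answer: -6*t*exp(t) + 6*exp(t).


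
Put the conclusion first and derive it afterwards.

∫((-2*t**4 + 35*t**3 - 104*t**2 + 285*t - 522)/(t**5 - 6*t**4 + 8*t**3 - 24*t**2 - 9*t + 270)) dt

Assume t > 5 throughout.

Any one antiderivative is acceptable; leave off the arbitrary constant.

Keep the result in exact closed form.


The answer is 3*log(t - 5) - log(t - 3) - 4*log(t + 2) + atan(t/3).
Step 1. Decompose ∫((-2*t**4 + 35*t**3 - 104*t**2 + 285*t - 522)/(t**5 - 6*t**4 + 8*t**3 - 24*t**2 - 9*t + 270)) dt by partial fractions, (-2*t**4 + 35*t**3 - 104*t**2 + 285*t - 522)/(t**5 - 6*t**4 + 8*t**3 - 24*t**2 - 9*t + 270) = 3/(t**2 + 9) - 4/(t + 2) - 1/(t - 3) + 3/(t - 5): now ∫(3/(t - 5)) dt + ∫(-1/(t - 3)) dt + ∫(-4/(t + 2)) dt + ∫(3/(t**2 + 9)) dt.
Step 2. Evaluate the standard form [assuming t > 3]: now -log(t - 3) + ∫(3/(t - 5)) dt + ∫(-4/(t + 2)) dt + ∫(3/(t**2 + 9)) dt.
Step 3. Evaluate the standard form [assuming t > -2]: now -log(t - 3) - 4*log(t + 2) + ∫(3/(t - 5)) dt + ∫(3/(t**2 + 9)) dt.
Step 4. Evaluate the standard form [assuming t > 5]: now 3*log(t - 5) - log(t - 3) - 4*log(t + 2) + ∫(3/(t**2 + 9)) dt.
Step 5. Evaluate the standard form: now 3*log(t - 5) - log(t - 3) - 4*log(t + 2) + atan(t/3).
Answer: 3*log(t - 5) - log(t - 3) - 4*log(t + 2) + atan(t/3).


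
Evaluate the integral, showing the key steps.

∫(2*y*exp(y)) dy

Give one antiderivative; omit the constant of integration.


Step 1. Integrate ∫(2*y*exp(y)) dy by parts with u = y, dv = (2*exp(y)) dy, so v = 2*exp(y): now 2*y*exp(y) + ∫(-2*exp(y)) dy.
Step 2. Evaluate the standard form: now 2*y*exp(y) - 2*exp(y).
Answer: 2*y*exp(y) - 2*exp(y).


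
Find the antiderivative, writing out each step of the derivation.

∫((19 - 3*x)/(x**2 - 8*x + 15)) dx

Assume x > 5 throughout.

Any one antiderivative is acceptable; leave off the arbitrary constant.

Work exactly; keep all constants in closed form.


Step 1. Decompose ∫((19 - 3*x)/(x**2 - 8*x + 15)) dx by partial fractions, (19 - 3*x)/(x**2 - 8*x + 15) = -5/(x - 3) + 2/(x - 5): now ∫(2/(x - 5)) dx + ∫(-5/(x - 3)) dx.
Step 2. Evaluate the standard form [assuming x > 5]: now 2*log(x - 5) + ∫(-5/(x - 3)) dx.
Step 3. Evaluate the standard form [assuming x > 3]: now 2*log(x - 5) - 5*log(x - 3).
Answer: 2*log(x - 5) - 5*log(x - 3).


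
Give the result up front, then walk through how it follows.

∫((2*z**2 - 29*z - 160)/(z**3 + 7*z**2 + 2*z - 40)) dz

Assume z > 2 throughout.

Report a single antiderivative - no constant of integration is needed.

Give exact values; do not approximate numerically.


The answer is -5*log(z - 2) + 2*log(z + 4) + 5*log(z + 5).
Step 1. Decompose ∫((2*z**2 - 29*z - 160)/(z**3 + 7*z**2 + 2*z - 40)) dz by partial fractions, (2*z**2 - 29*z - 160)/(z**3 + 7*z**2 + 2*z - 40) = 5/(z + 5) + 2/(z + 4) - 5/(z - 2): now ∫(-5/(z - 2)) dz + ∫(2/(z + 4)) dz + ∫(5/(z + 5)) dz.
Step 2. Evaluate the standard form [assuming z > 2]: now -5*log(z - 2) + ∫(2/(z + 4)) dz + ∫(5/(z + 5)) dz.
Step 3. Evaluate the standard form [assuming z > -4]: now -5*log(z - 2) + 2*log(z + 4) + ∫(5/(z + 5)) dz.
Step 4. Evaluate the standard form [assuming z > -5]: now -5*log(z - 2) + 2*log(z + 4) + 5*log(z + 5).
Answer: -5*log(z - 2) + 2*log(z + 4) + 5*log(z + 5).


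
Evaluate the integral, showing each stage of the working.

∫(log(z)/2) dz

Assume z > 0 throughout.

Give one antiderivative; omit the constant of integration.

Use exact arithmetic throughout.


Step 1. Integrate ∫(log(z)/2) dz by parts with u = log(z), dv = (1/2) dz, so v = z/2 [assuming z > 0]: now z*log(z)/2 + ∫(-1/2) dz.
Step 2. Evaluate the standard form: now z*log(z)/2 - z/2.
Answer: z*log(z)/2 - z/2.


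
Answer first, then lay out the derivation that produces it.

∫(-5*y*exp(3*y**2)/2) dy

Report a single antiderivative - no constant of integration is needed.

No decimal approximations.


The answer is -5*exp(3*y**2)/12.
Step 1. Substitute u = y**2, turning ∫(-5*y*exp(3*y**2)/2) dy into ∫(-5*exp(3*u)/4) du: now ∫(-5*exp(3*u)/4) du.
Step 2. Evaluate the standard form: now -5*exp(3*u)/12.
Step 3. Substitute back u = y**2: now -5*exp(3*y**2)/12.
Answer: -5*exp(3*y**2)/12.


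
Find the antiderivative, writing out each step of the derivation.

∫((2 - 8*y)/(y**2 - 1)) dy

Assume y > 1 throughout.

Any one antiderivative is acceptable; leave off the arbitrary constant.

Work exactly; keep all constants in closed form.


Step 1. Decompose ∫((2 - 8*y)/(y**2 - 1)) dy by partial fractions, (2 - 8*y)/(y**2 - 1) = -5/(y + 1) - 3/(y - 1): now ∫(-3/(y - 1)) dy + ∫(-5/(y + 1)) dy.
Step 2. Evaluate the standard form [assuming y > -1]: now -5*log(y + 1) + ∫(-3/(y - 1)) dy.
Step 3. Evaluate the standard form [assuming y > 1]: now -3*log(y - 1) - 5*log(y + 1).
Answer: -3*log(y - 1) - 5*log(y + 1).


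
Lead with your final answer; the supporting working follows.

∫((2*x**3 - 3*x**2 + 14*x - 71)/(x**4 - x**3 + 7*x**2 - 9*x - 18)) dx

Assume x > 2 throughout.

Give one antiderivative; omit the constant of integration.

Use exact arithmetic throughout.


The answer is -log(x - 2) + 3*log(x + 1) + 4*atan(x/3)/3.
Step 1. Decompose ∫((2*x**3 - 3*x**2 + 14*x - 71)/(x**4 - x**3 + 7*x**2 - 9*x - 18)) dx by partial fractions, (2*x**3 - 3*x**2 + 14*x - 71)/(x**4 - x**3 + 7*x**2 - 9*x - 18) = 4/(x**2 + 9) + 3/(x + 1) - 1/(x - 2): now ∫(-1/(x - 2)) dx + ∫(3/(x + 1)) dx + ∫(4/(x**2 + 9)) dx.
Step 2. Evaluate the standard form [assuming x > -1]: now 3*log(x + 1) + ∫(-1/(x - 2)) dx + ∫(4/(x**2 + 9)) dx.
Step 3. Evaluate the standard form [assuming x > 2]: now -log(x - 2) + 3*log(x + 1) + ∫(4/(x**2 + 9)) dx.
Step 4. Evaluate the standard form: now -log(x - 2) + 3*log(x + 1) + 4*atan(x/3)/3.
Answer: -log(x - 2) + 3*log(x + 1) + 4*atan(x/3)/3.


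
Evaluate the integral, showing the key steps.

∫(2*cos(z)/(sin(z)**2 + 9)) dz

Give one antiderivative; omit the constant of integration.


Step 1. Substitute u = sin(z), turning ∫(2*cos(z)/(sin(z)**2 + 9)) dz into ∫(2/(u**2 + 9)) du: now ∫(2/(u**2 + 9)) du.
Step 2. Evaluate the standard form: now 2*atan(u/3)/3.
Step 3. Substitute back u = sin(z): now 2*atan(sin(z)/3)/3.
Answer: 2*atan(sin(z)/3)/3.


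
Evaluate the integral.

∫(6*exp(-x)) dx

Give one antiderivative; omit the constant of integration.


Answer: -6*exp(-x).


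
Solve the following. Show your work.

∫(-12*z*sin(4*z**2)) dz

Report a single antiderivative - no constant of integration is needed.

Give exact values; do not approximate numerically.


Step 1. Substitute u = z**2, turning ∫(-12*z*sin(4*z**2)) dz into ∫(-6*sin(4*u)) du: now ∫(-6*sin(4*u)) du.
Step 2. Evaluate the standard form: now 3*cos(4*u)/2.
Step 3. Substitute back u = z**2: now 3*cos(4*z**2)/2.
Answer: 3*cos(4*z**2)/2.


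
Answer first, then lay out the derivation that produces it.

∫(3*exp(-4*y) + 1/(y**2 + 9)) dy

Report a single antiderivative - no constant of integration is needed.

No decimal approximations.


The answer is atan(y/3)/3 - 3*exp(-4*y)/4.
Step 1. Rewrite: now ∫(1/(y**2 + 9)) dy + ∫(3*exp(-4*y)) dy.
Step 2. Evaluate the standard form: now atan(y/3)/3 + ∫(3*exp(-4*y)) dy.
Step 3. Evaluate the standard form: now atan(y/3)/3 - 3*exp(-4*y)/4.
Answer: atan(y/3)/3 - 3*exp(-4*y)/4.


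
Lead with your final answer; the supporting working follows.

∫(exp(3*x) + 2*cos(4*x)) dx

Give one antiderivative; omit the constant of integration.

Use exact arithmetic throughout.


The answer is exp(3*x)/3 + sin(4*x)/2.
Step 1. Rewrite: now ∫(exp(3*x)) dx + ∫(2*cos(4*x)) dx.
Step 2. Evaluate the standard form: now sin(4*x)/2 + ∫(exp(3*x)) dx.
Step 3. Evaluate the standard form: now exp(3*x)/3 + sin(4*x)/2.
Answer: exp(3*x)/3 + sin(4*x)/2.


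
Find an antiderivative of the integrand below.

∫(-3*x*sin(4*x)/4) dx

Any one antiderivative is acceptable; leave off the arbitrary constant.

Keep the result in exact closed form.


Answer: 3*x*cos(4*x)/16 - 3*sin(4*x)/64.


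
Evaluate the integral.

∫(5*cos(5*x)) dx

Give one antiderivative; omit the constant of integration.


Answer: sin(5*x).


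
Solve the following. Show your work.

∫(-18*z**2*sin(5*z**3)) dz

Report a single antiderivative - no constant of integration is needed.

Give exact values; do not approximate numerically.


Step 1. Substitute u = z**3, turning ∫(-18*z**2*sin(5*z**3)) dz into ∫(-6*sin(5*u)) du: now ∫(-6*sin(5*u)) du.
Step 2. Evaluate the standard form: now 6*cos(5*u)/5.
Step 3. Substitute back u = z**3: now 6*cos(5*z**3)/5.
Answer: 6*cos(5*z**3)/5.


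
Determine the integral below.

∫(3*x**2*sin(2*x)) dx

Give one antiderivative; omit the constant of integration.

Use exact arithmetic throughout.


Answer: -3*x**2*cos(2*x)/2 + 3*x*sin(2*x)/2 + 3*cos(2*x)/4.


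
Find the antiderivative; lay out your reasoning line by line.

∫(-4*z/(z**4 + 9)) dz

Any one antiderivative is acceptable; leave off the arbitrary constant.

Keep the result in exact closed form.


Step 1. Substitute u = z**2, turning ∫(-4*z/(z**4 + 9)) dz into ∫(-2/(u**2 + 9)) du: now ∫(-2/(u**2 + 9)) du.
Step 2. Evaluate the standard form: now -2*atan(u/3)/3.
Step 3. Substitute back u = z**2: now -2*atan(z**2/3)/3.
Answer: -2*atan(z**2/3)/3.


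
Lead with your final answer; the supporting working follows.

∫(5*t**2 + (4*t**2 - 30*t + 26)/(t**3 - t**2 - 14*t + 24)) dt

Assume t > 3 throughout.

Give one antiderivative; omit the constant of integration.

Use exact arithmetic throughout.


The answer is 5*t**3/3 - 4*log(t - 3) + 3*log(t - 2) + 5*log(t + 4).
Step 1. Rewrite: now ∫(5*t**2) dt + ∫((4*t**2 - 30*t + 26)/(t**3 - t**2 - 14*t + 24)) dt.
Step 2. Decompose ∫((4*t**2 - 30*t + 26)/(t**3 - t**2 - 14*t + 24)) dt by partial fractions, (4*t**2 - 30*t + 26)/(t**3 - t**2 - 14*t + 24) = 5/(t + 4) + 3/(t - 2) - 4/(t - 3): now ∫(5*t**2) dt + ∫(-4/(t - 3)) dt + ∫(3/(t - 2)) dt + ∫(5/(t + 4)) dt.
Step 3. Evaluate the standard form [assuming t > 2]: now 3*log(t - 2) + ∫(5*t**2) dt + ∫(-4/(t - 3)) dt + ∫(5/(t + 4)) dt.
Step 4. Evaluate the standard form [assuming t > 3]: now -4*log(t - 3) + 3*log(t - 2) + ∫(5*t**2) dt + ∫(5/(t + 4)) dt.
Step 5. Evaluate the standard form [assuming t > -4]: now -4*log(t - 3) + 3*log(t - 2) + 5*log(t + 4) + ∫(5*t**2) dt.
Step 6. Evaluate the standard form: now 5*t**3/3 - 4*log(t - 3) + 3*log(t - 2) + 5*log(t + 4).
Answer: 5*t**3/3 - 4*log(t - 3) + 3*log(t - 2) + 5*log(t + 4).


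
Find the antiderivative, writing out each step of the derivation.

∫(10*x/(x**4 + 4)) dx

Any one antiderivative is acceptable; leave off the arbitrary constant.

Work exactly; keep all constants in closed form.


Step 1. Substitute u = x**2, turning ∫(10*x/(x**4 + 4)) dx into ∫(5/(u**2 + 4)) du: now ∫(5/(u**2 + 4)) du.
Step 2. Evaluate the standard form: now 5*atan(u/2)/2.
Step 3. Substitute back u = x**2: now 5*atan(x**2/2)/2.
Answer: 5*atan(x**2/2)/2.


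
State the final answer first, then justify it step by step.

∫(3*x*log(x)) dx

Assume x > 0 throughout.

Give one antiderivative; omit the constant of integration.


The answer is 3*x**2*log(x)/2 - 3*x**2/4.
Step 1. Integrate ∫(3*x*log(x)) dx by parts with u = log(x), dv = (3*x) dx, so v = 3*x**2/2 [assuming x > 0]: now 3*x**2*log(x)/2 + ∫(-3*x/2) dx.
Step 2. Evaluate the standard form: now 3*x**2*log(x)/2 - 3*x**2/4.
Answer: 3*x**2*log(x)/2 - 3*x**2/4.


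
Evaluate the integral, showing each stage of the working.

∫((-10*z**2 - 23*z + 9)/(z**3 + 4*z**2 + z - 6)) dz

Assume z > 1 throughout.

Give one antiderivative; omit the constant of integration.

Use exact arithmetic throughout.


Step 1. Decompose ∫((-10*z**2 - 23*z + 9)/(z**3 + 4*z**2 + z - 6)) dz by partial fractions, (-10*z**2 - 23*z + 9)/(z**3 + 4*z**2 + z - 6) = -3/(z + 3) - 5/(z + 2) - 2/(z - 1): now ∫(-2/(z - 1)) dz + ∫(-5/(z + 2)) dz + ∫(-3/(z + 3)) dz.
Step 2. Evaluate the standard form [assuming z > -3]: now -3*log(z + 3) + ∫(-2/(z - 1)) dz + ∫(-5/(z + 2)) dz.
Step 3. Evaluate the standard form [assuming z > 1]: now -2*log(z - 1) - 3*log(z + 3) + ∫(-5/(z + 2)) dz.
Step 4. Evaluate the standard form [assuming z > -2]: now -2*log(z - 1) - 5*log(z + 2) - 3*log(z + 3).
Answer: -2*log(z - 1) - 5*log(z + 2) - 3*log(z + 3).


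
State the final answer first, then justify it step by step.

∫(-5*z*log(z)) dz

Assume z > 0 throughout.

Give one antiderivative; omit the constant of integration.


The answer is -5*z**2*log(z)/2 + 5*z**2/4.
Step 1. Integrate ∫(-5*z*log(z)) dz by parts with u = log(z), dv = (-5*z) dz, so v = -5*z**2/2 [assuming z > 0]: now -5*z**2*log(z)/2 + ∫(5*z/2) dz.
Step 2. Evaluate the standard form: now -5*z**2*log(z)/2 + 5*z**2/4.
Answer: -5*z**2*log(z)/2 + 5*z**2/4.


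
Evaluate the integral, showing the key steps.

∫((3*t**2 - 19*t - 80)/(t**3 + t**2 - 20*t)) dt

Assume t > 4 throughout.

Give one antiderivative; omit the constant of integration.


Step 1. Decompose ∫((3*t**2 - 19*t - 80)/(t**3 + t**2 - 20*t)) dt by partial fractions, (3*t**2 - 19*t - 80)/(t**3 + t**2 - 20*t) = 2/(t + 5) - 3/(t - 4) + 4/t: now ∫(4/t) dt + ∫(-3/(t - 4)) dt + ∫(2/(t + 5)) dt.
Step 2. Evaluate the standard form [assuming t > 4]: now -3*log(t - 4) + ∫(4/t) dt + ∫(2/(t + 5)) dt.
Step 3. Evaluate the standard form [assuming t > -5]: now -3*log(t - 4) + 2*log(t + 5) + ∫(4/t) dt.
Step 4. Evaluate the standard form [assuming t > 0]: now 4*log(t) - 3*log(t - 4) + 2*log(t + 5).
Answer: 4*log(t) - 3*log(t - 4) + 2*log(t + 5).


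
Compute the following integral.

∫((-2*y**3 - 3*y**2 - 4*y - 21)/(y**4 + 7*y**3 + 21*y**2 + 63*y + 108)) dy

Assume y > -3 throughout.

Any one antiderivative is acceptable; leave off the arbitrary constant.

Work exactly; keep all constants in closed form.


Answer: log(y + 3) - 3*log(y + 4) + 2*atan(y/3)/3.


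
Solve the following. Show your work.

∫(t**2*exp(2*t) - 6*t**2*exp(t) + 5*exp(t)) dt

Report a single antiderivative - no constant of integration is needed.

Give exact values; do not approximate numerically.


Step 1. Rewrite: now ∫(-6*t**2*exp(t)) dt + ∫(t**2*exp(2*t)) dt + ∫(5*exp(t)) dt.
Step 2. Integrate ∫(-6*t**2*exp(t)) dt by parts with u = t**2, dv = (-6*exp(t)) dt, so v = -6*exp(t): now -6*t**2*exp(t) + ∫(12*t*exp(t)) dt + ∫(t**2*exp(2*t)) dt + ∫(5*exp(t)) dt.
Step 3. Integrate ∫(12*t*exp(t)) dt by parts with u = t, dv = (12*exp(t)) dt, so v = 12*exp(t): now -6*t**2*exp(t) + 12*t*exp(t) + ∫(t**2*exp(2*t)) dt + ∫(-12*exp(t)) dt + ∫(5*exp(t)) dt.
Step 4. Evaluate the standard form: now -6*t**2*exp(t) + 12*t*exp(t) - 12*exp(t) + ∫(t**2*exp(2*t)) dt + ∫(5*exp(t)) dt.
Step 5. Integrate ∫(t**2*exp(2*t)) dt by parts with u = t**2, dv = (exp(2*t)) dt, so v = exp(2*t)/2: now t**2*exp(2*t)/2 - 6*t**2*exp(t) + 12*t*exp(t) - 12*exp(t) + ∫(-t*exp(2*t)) dt + ∫(5*exp(t)) dt.
Step 6. Integrate ∫(-t*exp(2*t)) dt by parts with u = t, dv = (-exp(2*t)) dt, so v = -exp(2*t)/2: now t**2*exp(2*t)/2 - 6*t**2*exp(t) - t*exp(2*t)/2 + 12*t*exp(t) - 12*exp(t) + ∫(5*exp(t)) dt + ∫(exp(2*t)/2) dt.
Step 7. Evaluate the standard form: now t**2*exp(2*t)/2 - 6*t**2*exp(t) - t*exp(2*t)/2 + 12*t*exp(t) + exp(2*t)/4 - 12*exp(t) + ∫(5*exp(t)) dt.
Step 8. Evaluate the standard form: now t**2*exp(2*t)/2 - 6*t**2*exp(t) - t*exp(2*t)/2 + 12*t*exp(t) + exp(2*t)/4 - 7*exp(t).
Answer: t**2*exp(2*t)/2 - 6*t**2*exp(t) - t*exp(2*t)/2 + 12*t*exp(t) + exp(2*t)/4 - 7*exp(t).


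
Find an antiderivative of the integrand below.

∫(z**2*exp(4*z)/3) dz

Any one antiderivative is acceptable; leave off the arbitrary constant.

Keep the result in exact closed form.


Answer: z**2*exp(4*z)/12 - z*exp(4*z)/24 + exp(4*z)/96.


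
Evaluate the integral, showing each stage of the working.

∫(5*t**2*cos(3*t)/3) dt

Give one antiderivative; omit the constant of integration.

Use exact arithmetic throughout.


Step 1. Integrate ∫(5*t**2*cos(3*t)/3) dt by parts with u = t**2, dv = (5*cos(3*t)/3) dt, so v = 5*sin(3*t)/9: now 5*t**2*sin(3*t)/9 + ∫(-10*t*sin(3*t)/9) dt.
Step 2. Integrate ∫(-10*t*sin(3*t)/9) dt by parts with u = t, dv = (-10*sin(3*t)/9) dt, so v = 10*cos(3*t)/27: now 5*t**2*sin(3*t)/9 + 10*t*cos(3*t)/27 + ∫(-10*cos(3*t)/27) dt.
Step 3. Evaluate the standard form: now 5*t**2*sin(3*t)/9 + 10*t*cos(3*t)/27 - 10*sin(3*t)/81.
Answer: 5*t**2*sin(3*t)/9 + 10*t*cos(3*t)/27 - 10*sin(3*t)/81.


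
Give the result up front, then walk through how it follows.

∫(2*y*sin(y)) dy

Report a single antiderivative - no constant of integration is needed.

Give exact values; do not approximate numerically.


The answer is -2*y*cos(y) + 2*sin(y).
Step 1. Integrate ∫(2*y*sin(y)) dy by parts with u = y, dv = (2*sin(y)) dy, so v = -2*cos(y): now -2*y*cos(y) + ∫(2*cos(y)) dy.
Step 2. Evaluate the standard form: now -2*y*cos(y) + 2*sin(y).
Answer: -2*y*cos(y) + 2*sin(y).


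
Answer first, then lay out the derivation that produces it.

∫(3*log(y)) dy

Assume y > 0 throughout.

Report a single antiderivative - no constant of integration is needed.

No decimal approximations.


The answer is 3*y*log(y) - 3*y.
Step 1. Integrate ∫(3*log(y)) dy by parts with u = log(y), dv = (3) dy, so v = 3*y [assuming y > 0]: now 3*y*log(y) + ∫(-3) dy.
Step 2. Evaluate the standard form: now 3*y*log(y) - 3*y.
Answer: 3*y*log(y) - 3*y.


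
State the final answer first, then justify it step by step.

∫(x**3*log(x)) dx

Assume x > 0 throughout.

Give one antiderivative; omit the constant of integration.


The answer is x**4*log(x)/4 - x**4/16.
Step 1. Integrate ∫(x**3*log(x)) dx by parts with u = log(x), dv = (x**3) dx, so v = x**4/4 [assuming x > 0]: now x**4*log(x)/4 + ∫(-x**3/4) dx.
Step 2. Evaluate the standard form: now x**4*log(x)/4 - x**4/16.
Answer: x**4*log(x)/4 - x**4/16.


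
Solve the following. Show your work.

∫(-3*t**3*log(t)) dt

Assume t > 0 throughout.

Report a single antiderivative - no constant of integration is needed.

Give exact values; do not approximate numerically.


Step 1. Integrate ∫(-3*t**3*log(t)) dt by parts with u = log(t), dv = (-3*t**3) dt, so v = -3*t**4/4 [assuming t > 0]: now -3*t**4*log(t)/4 + ∫(3*t**3/4) dt.
Step 2. Evaluate the standard form: now -3*t**4*log(t)/4 + 3*t**4/16.
Answer: -3*t**4*log(t)/4 + 3*t**4/16.


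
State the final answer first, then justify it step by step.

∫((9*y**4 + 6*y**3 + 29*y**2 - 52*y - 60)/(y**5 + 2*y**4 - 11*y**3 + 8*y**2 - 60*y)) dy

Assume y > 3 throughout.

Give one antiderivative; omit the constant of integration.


The answer is log(y) + 3*log(y - 3) + 5*log(y + 5) + 2*atan(y/2).
Step 1. Decompose ∫((9*y**4 + 6*y**3 + 29*y**2 - 52*y - 60)/(y**5 + 2*y**4 - 11*y**3 + 8*y**2 - 60*y)) dy by partial fractions, (9*y**4 + 6*y**3 + 29*y**2 - 52*y - 60)/(y**5 + 2*y**4 - 11*y**3 + 8*y**2 - 60*y) = 4/(y**2 + 4) + 5/(y + 5) + 3/(y - 3) + 1/y: now ∫(1/y) dy + ∫(3/(y - 3)) dy + ∫(5/(y + 5)) dy + ∫(4/(y**2 + 4)) dy.
Step 2. Evaluate the standard form [assuming y > 3]: now 3*log(y - 3) + ∫(1/y) dy + ∫(5/(y + 5)) dy + ∫(4/(y**2 + 4)) dy.
Step 3. Evaluate the standard form [assuming y > 0]: now log(y) + 3*log(y - 3) + ∫(5/(y + 5)) dy + ∫(4/(y**2 + 4)) dy.
Step 4. Evaluate the standard form [assuming y > -5]: now log(y) + 3*log(y - 3) + 5*log(y + 5) + ∫(4/(y**2 + 4)) dy.
Step 5. Evaluate the standard form: now log(y) + 3*log(y - 3) + 5*log(y + 5) + 2*atan(y/2).
Answer: log(y) + 3*log(y - 3) + 5*log(y + 5) + 2*atan(y/2).


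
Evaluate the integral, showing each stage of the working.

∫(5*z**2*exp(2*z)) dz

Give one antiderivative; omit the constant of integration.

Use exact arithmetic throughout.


Step 1. Integrate ∫(5*z**2*exp(2*z)) dz by parts with u = z**2, dv = (5*exp(2*z)) dz, so v = 5*exp(2*z)/2: now 5*z**2*exp(2*z)/2 + ∫(-5*z*exp(2*z)) dz.
Step 2. Integrate ∫(-5*z*exp(2*z)) dz by parts with u = z, dv = (-5*exp(2*z)) dz, so v = -5*exp(2*z)/2: now 5*z**2*exp(2*z)/2 - 5*z*exp(2*z)/2 + ∫(5*exp(2*z)/2) dz.
Step 3. Evaluate the standard form: now 5*z**2*exp(2*z)/2 - 5*z*exp(2*z)/2 + 5*exp(2*z)/4.
Answer: 5*z**2*exp(2*z)/2 - 5*z*exp(2*z)/2 + 5*exp(2*z)/4.


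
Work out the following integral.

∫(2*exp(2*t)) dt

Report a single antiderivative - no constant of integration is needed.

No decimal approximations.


Answer: exp(2*t).


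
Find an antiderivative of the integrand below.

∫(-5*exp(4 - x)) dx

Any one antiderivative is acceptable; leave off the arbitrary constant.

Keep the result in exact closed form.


Answer: 5*exp(4 - x).


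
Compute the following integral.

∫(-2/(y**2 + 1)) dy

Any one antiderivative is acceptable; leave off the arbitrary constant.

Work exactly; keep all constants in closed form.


Answer: -2*atan(y).


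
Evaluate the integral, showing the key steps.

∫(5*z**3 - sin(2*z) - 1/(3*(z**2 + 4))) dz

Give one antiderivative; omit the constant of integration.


Step 1. Rewrite: now ∫(5*z**3) dz + ∫(-1/(3*(z**2 + 4))) dz + ∫(-sin(2*z)) dz.
Step 2. Evaluate the standard form: now cos(2*z)/2 + ∫(5*z**3) dz + ∫(-1/(3*(z**2 + 4))) dz.
Step 3. Evaluate the standard form: now 5*z**4/4 + cos(2*z)/2 + ∫(-1/(3*(z**2 + 4))) dz.
Step 4. Evaluate the standard form: now 5*z**4/4 + cos(2*z)/2 - atan(z/2)/6.
Answer: 5*z**4/4 + cos(2*z)/2 - atan(z/2)/6.


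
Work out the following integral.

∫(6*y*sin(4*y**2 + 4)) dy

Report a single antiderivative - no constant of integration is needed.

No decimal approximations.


Answer: -3*cos(4*y**2 + 4)/4.


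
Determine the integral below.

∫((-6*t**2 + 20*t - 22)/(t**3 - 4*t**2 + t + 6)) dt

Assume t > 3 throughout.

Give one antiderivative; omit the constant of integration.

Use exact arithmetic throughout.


Answer: -4*log(t - 3) + 2*log(t - 2) - 4*log(t + 1).


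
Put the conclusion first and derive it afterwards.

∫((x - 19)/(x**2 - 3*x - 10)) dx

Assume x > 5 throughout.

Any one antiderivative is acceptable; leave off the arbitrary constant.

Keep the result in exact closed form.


The answer is -2*log(x - 5) + 3*log(x + 2).
Step 1. Decompose ∫((x - 19)/(x**2 - 3*x - 10)) dx by partial fractions, (x - 19)/(x**2 - 3*x - 10) = 3/(x + 2) - 2/(x - 5): now ∫(-2/(x - 5)) dx + ∫(3/(x + 2)) dx.
Step 2. Evaluate the standard form [assuming x > 5]: now -2*log(x - 5) + ∫(3/(x + 2)) dx.
Step 3. Evaluate the standard form [assuming x > -2]: now -2*log(x - 5) + 3*log(x + 2).
Answer: -2*log(x - 5) + 3*log(x + 2).


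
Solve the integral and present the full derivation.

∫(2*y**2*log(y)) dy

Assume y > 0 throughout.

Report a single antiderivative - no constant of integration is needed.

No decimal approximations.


Step 1. Integrate ∫(2*y**2*log(y)) dy by parts with u = log(y), dv = (2*y**2) dy, so v = 2*y**3/3 [assuming y > 0]: now 2*y**3*log(y)/3 + ∫(-2*y**2/3) dy.
Step 2. Evaluate the standard form: now 2*y**3*log(y)/3 - 2*y**3/9.
Answer: 2*y**3*log(y)/3 - 2*y**3/9.


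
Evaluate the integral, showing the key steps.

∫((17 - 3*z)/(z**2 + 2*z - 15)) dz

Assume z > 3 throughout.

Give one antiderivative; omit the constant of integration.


Step 1. Decompose ∫((17 - 3*z)/(z**2 + 2*z - 15)) dz by partial fractions, (17 - 3*z)/(z**2 + 2*z - 15) = -4/(z + 5) + 1/(z - 3): now ∫(1/(z - 3)) dz + ∫(-4/(z + 5)) dz.
Step 2. Evaluate the standard form [assuming z > -5]: now -4*log(z + 5) + ∫(1/(z - 3)) dz.
Step 3. Evaluate the standard form [assuming z > 3]: now log(z - 3) - 4*log(z + 5).
Answer: log(z - 3) - 4*log(z + 5).


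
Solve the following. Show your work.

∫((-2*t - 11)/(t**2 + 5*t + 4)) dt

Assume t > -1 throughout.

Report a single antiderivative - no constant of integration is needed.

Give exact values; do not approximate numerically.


Step 1. Decompose ∫((-2*t - 11)/(t**2 + 5*t + 4)) dt by partial fractions, (-2*t - 11)/(t**2 + 5*t + 4) = 1/(t + 4) - 3/(t + 1): now ∫(-3/(t + 1)) dt + ∫(1/(t + 4)) dt.
Step 2. Evaluate the standard form [assuming t > -1]: now -3*log(t + 1) + ∫(1/(t + 4)) dt.
Step 3. Evaluate the standard form [assuming t > -4]: now -3*log(t + 1) + log(t + 4).
Answer: -3*log(t + 1) + log(t + 4).


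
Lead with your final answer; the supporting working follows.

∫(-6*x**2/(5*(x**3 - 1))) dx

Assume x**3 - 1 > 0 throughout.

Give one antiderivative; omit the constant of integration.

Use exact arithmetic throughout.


The answer is -2*log(x**3 - 1)/5.
Step 1. Substitute u = x**3 - 1, turning ∫(-6*x**2/(5*(x**3 - 1))) dx into ∫(-2/(5*u)) du: now ∫(-2/(5*u)) du.
Step 2. Evaluate the standard form [assuming u > 0]: now -2*log(u)/5.
Step 3. Substitute back u = x**3 - 1: now -2*log(x**3 - 1)/5.
Answer: -2*log(x**3 - 1)/5.


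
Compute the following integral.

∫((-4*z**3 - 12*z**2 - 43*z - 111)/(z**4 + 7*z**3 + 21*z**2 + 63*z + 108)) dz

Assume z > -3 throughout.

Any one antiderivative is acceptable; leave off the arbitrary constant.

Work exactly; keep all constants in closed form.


Answer: log(z + 3) - 5*log(z + 4) - atan(z/3)/3.


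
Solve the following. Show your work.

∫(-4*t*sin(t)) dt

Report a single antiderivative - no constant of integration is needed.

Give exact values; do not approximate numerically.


Step 1. Integrate ∫(-4*t*sin(t)) dt by parts with u = t, dv = (-4*sin(t)) dt, so v = 4*cos(t): now 4*t*cos(t) + ∫(-4*cos(t)) dt.
Step 2. Evaluate the standard form: now 4*t*cos(t) - 4*sin(t).
Answer: 4*t*cos(t) - 4*sin(t).


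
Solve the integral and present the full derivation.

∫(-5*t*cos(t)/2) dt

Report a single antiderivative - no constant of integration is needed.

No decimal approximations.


Step 1. Integrate ∫(-5*t*cos(t)/2) dt by parts with u = t, dv = (-5*cos(t)/2) dt, so v = -5*sin(t)/2: now -5*t*sin(t)/2 + ∫(5*sin(t)/2) dt.
Step 2. Evaluate the standard form: now -5*t*sin(t)/2 - 5*cos(t)/2.
Answer: -5*t*sin(t)/2 - 5*cos(t)/2.


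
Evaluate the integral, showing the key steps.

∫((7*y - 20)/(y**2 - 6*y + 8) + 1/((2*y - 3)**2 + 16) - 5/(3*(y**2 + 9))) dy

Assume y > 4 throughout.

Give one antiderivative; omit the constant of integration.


Step 1. Rewrite: now ∫((7*y - 20)/(y**2 - 6*y + 8)) dy + ∫(-5/(3*(y**2 + 9))) dy + ∫(1/((2*y - 3)**2 + 16)) dy.
Step 2. Decompose ∫((7*y - 20)/(y**2 - 6*y + 8)) dy by partial fractions, (7*y - 20)/(y**2 - 6*y + 8) = 3/(y - 2) + 4/(y - 4): now ∫(4/(y - 4)) dy + ∫(3/(y - 2)) dy + ∫(-5/(3*(y**2 + 9))) dy + ∫(1/((2*y - 3)**2 + 16)) dy.
Step 3. Evaluate the standard form [assuming y > 4]: now 4*log(y - 4) + ∫(3/(y - 2)) dy + ∫(-5/(3*(y**2 + 9))) dy + ∫(1/((2*y - 3)**2 + 16)) dy.
Step 4. Evaluate the standard form [assuming y > 2]: now 4*log(y - 4) + 3*log(y - 2) + ∫(-5/(3*(y**2 + 9))) dy + ∫(1/((2*y - 3)**2 + 16)) dy.
Step 5. Evaluate the standard form: now 4*log(y - 4) + 3*log(y - 2) - 5*atan(y/3)/9 + ∫(1/((2*y - 3)**2 + 16)) dy.
Step 6. Substitute u = 2*y - 3, turning ∫(1/((2*y - 3)**2 + 16)) dy into ∫(1/(2*(u**2 + 16))) du: now 4*log(y - 4) + 3*log(y - 2) - 5*atan(y/3)/9 + ∫(1/(2*(u**2 + 16))) du.
Step 7. Evaluate the standard form: now 4*log(y - 4) + 3*log(y - 2) + atan(u/4)/8 - 5*atan(y/3)/9.
Step 8. Substitute back u = 2*y - 3: now 4*log(y - 4) + 3*log(y - 2) - 5*atan(y/3)/9 + atan(y/2 - 3/4)/8.
Answer: 4*log(y - 4) + 3*log(y - 2) - 5*atan(y/3)/9 + atan(y/2 - 3/4)/8.
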